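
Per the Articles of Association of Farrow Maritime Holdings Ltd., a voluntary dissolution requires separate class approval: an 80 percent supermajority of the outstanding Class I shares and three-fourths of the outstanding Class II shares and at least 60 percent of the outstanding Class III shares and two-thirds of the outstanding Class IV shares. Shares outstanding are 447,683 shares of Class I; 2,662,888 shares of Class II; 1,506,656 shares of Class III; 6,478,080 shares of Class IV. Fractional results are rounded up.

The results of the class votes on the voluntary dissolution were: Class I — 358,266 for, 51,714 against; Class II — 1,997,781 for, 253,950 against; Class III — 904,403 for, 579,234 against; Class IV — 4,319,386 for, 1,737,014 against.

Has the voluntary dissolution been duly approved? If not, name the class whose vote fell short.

Class I: 4/5 of 447683 = 358146.40, rounded up to 358147; 358,147 required, 358,266 in favor — approved.
Class II: 3/4 of 2662888 = 1997166; 1,997,166 required, 1,997,781 in favor — approved.
Class III: 3/5 of 1506656 = 903993.60, rounded up to 903994; 903,994 required, 904,403 in favor — approved.
Class IV: 2/3 of 6478080 = 4318720; 4,318,720 required, 4,319,386 in favor — approved.

Approved — every class gave the required vote.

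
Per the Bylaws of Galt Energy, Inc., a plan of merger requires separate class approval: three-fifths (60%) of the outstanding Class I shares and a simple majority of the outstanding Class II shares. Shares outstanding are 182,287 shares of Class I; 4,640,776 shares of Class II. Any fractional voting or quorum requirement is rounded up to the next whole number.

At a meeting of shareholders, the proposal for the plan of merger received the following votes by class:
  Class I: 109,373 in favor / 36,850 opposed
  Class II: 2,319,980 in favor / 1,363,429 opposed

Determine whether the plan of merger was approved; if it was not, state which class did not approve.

Not approved — the Class II shares did not give the required vote.

Class I: 3/5 of 182287 = 109372.20, rounded up to 109373; 109,373 required, 109,373 in favor — approved.
Class II: a majority of 4640776 is 2320389; 2,320,389 required, 2,319,980 in favor — not approved.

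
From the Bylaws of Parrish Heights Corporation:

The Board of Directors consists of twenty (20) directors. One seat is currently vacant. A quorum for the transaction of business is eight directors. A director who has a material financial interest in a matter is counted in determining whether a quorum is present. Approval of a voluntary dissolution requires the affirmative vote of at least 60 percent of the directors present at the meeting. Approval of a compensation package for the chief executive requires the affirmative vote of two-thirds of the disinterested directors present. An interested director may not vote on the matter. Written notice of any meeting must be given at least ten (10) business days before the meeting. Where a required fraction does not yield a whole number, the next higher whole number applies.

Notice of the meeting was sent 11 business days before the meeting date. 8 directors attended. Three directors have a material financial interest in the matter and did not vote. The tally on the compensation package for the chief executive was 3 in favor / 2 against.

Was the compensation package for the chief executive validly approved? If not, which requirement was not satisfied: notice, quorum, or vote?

Invalid — vote requirement not satisfied.

Notice: 11 business days given; 10 required (11 ≥ 10). Satisfied.
Quorum: 8 present (interested directors count toward quorum); quorum is 8. Satisfied.
Vote: the compensation package for the chief executive requires two-thirds of the disinterested directors present (8 − 3 = 5). 2/3 of 5 = 3.33, rounded up to 4, so 4 affirmative votes are needed; 3 voted in favor. Not satisfied.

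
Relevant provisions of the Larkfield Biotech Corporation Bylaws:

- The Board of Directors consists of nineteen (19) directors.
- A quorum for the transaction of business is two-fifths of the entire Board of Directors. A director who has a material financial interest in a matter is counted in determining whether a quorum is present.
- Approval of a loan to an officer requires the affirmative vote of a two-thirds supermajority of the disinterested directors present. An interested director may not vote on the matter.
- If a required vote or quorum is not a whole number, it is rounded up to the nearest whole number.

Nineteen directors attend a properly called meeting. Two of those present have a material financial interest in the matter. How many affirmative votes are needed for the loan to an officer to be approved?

12

The loan to an officer requires two-thirds of the disinterested directors present (19 − 2 = 17).
2/3 of 17 = 11.33, rounded up to 12.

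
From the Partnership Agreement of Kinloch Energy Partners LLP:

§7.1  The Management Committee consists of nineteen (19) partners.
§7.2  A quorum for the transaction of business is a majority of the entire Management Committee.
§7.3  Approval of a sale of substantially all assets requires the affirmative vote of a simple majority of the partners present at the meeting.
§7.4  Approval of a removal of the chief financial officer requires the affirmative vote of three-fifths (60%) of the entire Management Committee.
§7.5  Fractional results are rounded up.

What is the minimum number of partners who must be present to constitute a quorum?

A majority of 19 is 10.

10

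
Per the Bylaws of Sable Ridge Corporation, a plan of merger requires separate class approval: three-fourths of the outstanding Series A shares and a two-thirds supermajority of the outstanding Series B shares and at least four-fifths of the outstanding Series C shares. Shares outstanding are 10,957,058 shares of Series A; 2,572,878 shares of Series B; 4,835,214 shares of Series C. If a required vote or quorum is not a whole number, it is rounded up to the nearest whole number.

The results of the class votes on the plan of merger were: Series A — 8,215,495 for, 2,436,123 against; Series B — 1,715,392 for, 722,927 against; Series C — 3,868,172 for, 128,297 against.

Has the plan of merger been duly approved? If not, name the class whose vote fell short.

Series A: 3/4 of 10957058 = 8217793.50, rounded up to 8217794; 8,217,794 required, 8,215,495 in favor — not approved.
Series B: 2/3 of 2572878 = 1715252; 1,715,252 required, 1,715,392 in favor — approved.
Series C: 4/5 of 4835214 = 3868171.20, rounded up to 3868172; 3,868,172 required, 3,868,172 in favor — approved.

Not approved — the Series A shares did not give the required vote.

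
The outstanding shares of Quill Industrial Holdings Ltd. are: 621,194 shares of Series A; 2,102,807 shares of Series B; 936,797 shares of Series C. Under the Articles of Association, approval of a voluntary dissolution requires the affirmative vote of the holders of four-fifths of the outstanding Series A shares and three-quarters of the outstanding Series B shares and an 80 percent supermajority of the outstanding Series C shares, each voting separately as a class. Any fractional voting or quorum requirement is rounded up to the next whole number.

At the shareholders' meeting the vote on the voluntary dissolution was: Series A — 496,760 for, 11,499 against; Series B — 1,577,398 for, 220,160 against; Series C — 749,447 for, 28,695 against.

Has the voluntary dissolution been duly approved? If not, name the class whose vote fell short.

Series A: 4/5 of 621194 = 496955.20, rounded up to 496956; 496,956 required, 496,760 in favor — not approved.
Series B: 3/4 of 2102807 = 1577105.25, rounded up to 1577106; 1,577,106 required, 1,577,398 in favor — approved.
Series C: 4/5 of 936797 = 749437.60, rounded up to 749438; 749,438 required, 749,447 in favor — approved.

Not approved — the Series A shares did not give the required vote.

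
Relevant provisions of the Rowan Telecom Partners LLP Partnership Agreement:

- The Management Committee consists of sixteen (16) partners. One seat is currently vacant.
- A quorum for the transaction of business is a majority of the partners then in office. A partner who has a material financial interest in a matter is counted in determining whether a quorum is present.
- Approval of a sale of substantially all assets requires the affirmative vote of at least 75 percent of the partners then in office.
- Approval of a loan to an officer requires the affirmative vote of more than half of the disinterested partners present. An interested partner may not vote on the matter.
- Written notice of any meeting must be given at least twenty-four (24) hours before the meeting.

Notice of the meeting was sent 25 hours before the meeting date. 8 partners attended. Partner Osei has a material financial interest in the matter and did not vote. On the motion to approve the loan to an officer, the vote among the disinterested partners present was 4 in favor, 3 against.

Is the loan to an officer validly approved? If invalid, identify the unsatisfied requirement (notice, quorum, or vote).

Valid — all requirements satisfied.

Notice: 25 hours given; 24 required (25 ≥ 24). Satisfied.
Quorum: 8 present (interested partners count toward quorum); quorum is 8. Satisfied.
Vote: the loan to an officer requires a majority of the disinterested partners present (8 − 1 = 7). A majority of 7 is 4, so 4 affirmative votes are needed; 4 voted in favor. Satisfied.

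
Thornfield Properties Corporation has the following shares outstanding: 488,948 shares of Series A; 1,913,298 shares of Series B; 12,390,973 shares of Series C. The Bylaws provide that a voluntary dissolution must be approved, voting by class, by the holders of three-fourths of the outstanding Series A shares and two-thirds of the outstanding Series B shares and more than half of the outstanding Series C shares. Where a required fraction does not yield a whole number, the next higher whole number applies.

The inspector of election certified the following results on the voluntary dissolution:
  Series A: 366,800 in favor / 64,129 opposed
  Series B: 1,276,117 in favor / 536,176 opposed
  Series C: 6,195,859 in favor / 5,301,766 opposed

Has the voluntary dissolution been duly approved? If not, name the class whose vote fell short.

Series A: 3/4 of 488948 = 366711; 366,711 required, 366,800 in favor — approved.
Series B: 2/3 of 1913298 = 1275532; 1,275,532 required, 1,276,117 in favor — approved.
Series C: a majority of 12390973 is 6195487; 6,195,487 required, 6,195,859 in favor — approved.

Approved — every class gave the required vote.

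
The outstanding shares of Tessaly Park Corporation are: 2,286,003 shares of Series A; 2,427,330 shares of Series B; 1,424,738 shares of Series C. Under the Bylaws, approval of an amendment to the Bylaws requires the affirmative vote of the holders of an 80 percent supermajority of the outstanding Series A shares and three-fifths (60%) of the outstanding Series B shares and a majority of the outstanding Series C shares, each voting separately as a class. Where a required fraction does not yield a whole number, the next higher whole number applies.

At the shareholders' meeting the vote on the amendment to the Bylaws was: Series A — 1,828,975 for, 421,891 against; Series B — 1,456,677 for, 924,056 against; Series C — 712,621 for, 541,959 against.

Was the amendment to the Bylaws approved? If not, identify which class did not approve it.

Approved — every class gave the required vote.

Series A: 4/5 of 2286003 = 1828802.40, rounded up to 1828803; 1,828,803 required, 1,828,975 in favor — approved.
Series B: 3/5 of 2427330 = 1456398; 1,456,398 required, 1,456,677 in favor — approved.
Series C: a majority of 1424738 is 712370; 712,370 required, 712,621 in favor — approved.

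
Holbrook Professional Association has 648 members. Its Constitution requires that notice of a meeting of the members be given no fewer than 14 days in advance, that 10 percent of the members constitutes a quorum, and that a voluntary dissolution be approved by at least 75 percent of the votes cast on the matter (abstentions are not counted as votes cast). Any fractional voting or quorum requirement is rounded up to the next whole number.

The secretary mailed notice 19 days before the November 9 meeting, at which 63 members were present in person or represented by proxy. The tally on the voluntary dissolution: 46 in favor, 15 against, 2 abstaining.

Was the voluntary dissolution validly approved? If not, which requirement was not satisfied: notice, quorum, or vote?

Invalid — quorum requirement not satisfied.

Notice: 19 days given; 14 required. Satisfied.
Quorum: 10% of 648 = 64.80, rounded up to 65; 63 present. Not satisfied.
Vote: requires three-fourths of the votes cast (63 − 2 abstaining = 61); 3/4 of 61 = 45.75, rounded up to 46, so 46 needed; 46 in favor. Satisfied.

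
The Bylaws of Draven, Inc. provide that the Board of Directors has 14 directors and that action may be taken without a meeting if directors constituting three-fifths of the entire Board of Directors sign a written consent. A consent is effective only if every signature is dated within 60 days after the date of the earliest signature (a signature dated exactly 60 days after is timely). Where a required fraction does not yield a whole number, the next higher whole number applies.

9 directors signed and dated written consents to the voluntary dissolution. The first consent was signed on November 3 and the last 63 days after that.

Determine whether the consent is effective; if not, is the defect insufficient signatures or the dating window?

Signatures required: three-fifths of 14 — 3/5 of 14 = 8.40, rounded up to 9, so 9 needed; 9 signed. Sufficient.
Dating window: the latest signature is 63 days after the earliest; the limit is 60 days. Outside the window.

Not effective — dating-window requirement not satisfied.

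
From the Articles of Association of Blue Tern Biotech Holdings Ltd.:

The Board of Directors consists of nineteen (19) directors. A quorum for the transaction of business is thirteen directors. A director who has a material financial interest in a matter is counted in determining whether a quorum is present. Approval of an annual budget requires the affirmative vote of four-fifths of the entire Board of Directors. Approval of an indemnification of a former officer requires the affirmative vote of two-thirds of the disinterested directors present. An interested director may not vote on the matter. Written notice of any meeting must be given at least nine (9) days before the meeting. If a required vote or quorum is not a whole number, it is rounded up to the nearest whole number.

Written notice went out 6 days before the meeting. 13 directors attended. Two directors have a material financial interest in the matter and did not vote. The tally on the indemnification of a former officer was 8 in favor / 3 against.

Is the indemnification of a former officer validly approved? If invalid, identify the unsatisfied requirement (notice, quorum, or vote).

Invalid — notice requirement not satisfied.

Notice: 6 days given; 9 required (6 < 9). Not satisfied.
Quorum: 13 present (interested directors count toward quorum); quorum is 13. Satisfied.
Vote: the indemnification of a former officer requires two-thirds of the disinterested directors present (13 − 2 = 11). 2/3 of 11 = 7.33, rounded up to 8, so 8 affirmative votes are needed; 8 voted in favor. Satisfied.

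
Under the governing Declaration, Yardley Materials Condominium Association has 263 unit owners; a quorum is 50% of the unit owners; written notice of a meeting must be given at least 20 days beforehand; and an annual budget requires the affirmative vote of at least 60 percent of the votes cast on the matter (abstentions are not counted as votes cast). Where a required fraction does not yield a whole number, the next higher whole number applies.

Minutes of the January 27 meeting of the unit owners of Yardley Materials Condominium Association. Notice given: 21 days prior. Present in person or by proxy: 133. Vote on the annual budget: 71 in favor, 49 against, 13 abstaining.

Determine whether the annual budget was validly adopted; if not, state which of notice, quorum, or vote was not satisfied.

Invalid — vote requirement not satisfied.

Notice: 21 days given; 20 required. Satisfied.
Quorum: 50% of 263 = 131.50, rounded up to 132; 133 present. Satisfied.
Vote: requires three-fifths of the votes cast (133 − 13 abstaining = 120); 3/5 of 120 = 72, so 72 needed; 71 in favor. Not satisfied.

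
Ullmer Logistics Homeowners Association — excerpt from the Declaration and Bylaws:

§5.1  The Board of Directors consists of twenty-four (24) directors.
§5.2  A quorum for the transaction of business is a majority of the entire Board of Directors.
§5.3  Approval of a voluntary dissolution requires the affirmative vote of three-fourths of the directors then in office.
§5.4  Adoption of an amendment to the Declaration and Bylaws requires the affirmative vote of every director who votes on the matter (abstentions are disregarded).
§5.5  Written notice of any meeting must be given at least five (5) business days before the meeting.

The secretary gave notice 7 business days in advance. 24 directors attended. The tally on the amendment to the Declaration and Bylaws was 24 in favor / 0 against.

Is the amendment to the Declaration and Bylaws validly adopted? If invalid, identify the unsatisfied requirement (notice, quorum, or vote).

Valid — all requirements satisfied.

Notice: 7 business days given; 5 required (7 ≥ 5). Satisfied.
Quorum: 24 present; quorum is 13. Satisfied.
Vote: the amendment to the Declaration and Bylaws requires the unanimous vote of the votes cast (24). Unanimous means all 24, so 24 affirmative votes are needed; 24 voted in favor. Satisfied.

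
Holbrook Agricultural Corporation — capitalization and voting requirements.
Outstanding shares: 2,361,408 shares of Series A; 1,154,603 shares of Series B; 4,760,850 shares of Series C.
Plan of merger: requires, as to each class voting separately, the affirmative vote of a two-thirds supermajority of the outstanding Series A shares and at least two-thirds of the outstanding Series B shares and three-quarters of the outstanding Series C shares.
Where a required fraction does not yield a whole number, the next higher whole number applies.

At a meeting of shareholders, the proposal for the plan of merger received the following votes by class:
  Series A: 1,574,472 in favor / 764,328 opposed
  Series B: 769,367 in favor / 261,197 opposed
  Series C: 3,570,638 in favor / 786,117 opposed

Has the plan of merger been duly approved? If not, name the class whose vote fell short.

Series A: 2/3 of 2361408 = 1574272; 1,574,272 required, 1,574,472 in favor — approved.
Series B: 2/3 of 1154603 = 769735.33, rounded up to 769736; 769,736 required, 769,367 in favor — not approved.
Series C: 3/4 of 4760850 = 3570637.50, rounded up to 3570638; 3,570,638 required, 3,570,638 in favor — approved.

Not approved — the Series B shares did not give the required vote.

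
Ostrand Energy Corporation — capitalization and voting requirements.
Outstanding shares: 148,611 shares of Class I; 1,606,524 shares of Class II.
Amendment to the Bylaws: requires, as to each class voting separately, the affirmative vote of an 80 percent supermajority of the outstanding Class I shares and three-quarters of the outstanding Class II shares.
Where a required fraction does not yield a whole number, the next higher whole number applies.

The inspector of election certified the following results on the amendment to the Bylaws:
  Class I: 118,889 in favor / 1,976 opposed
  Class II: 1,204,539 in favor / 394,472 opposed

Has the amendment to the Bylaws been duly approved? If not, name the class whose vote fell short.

Class I: 4/5 of 148611 = 118888.80, rounded up to 118889; 118,889 required, 118,889 in favor — approved.
Class II: 3/4 of 1606524 = 1204893; 1,204,893 required, 1,204,539 in favor — not approved.

Not approved — the Class II shares did not give the required vote.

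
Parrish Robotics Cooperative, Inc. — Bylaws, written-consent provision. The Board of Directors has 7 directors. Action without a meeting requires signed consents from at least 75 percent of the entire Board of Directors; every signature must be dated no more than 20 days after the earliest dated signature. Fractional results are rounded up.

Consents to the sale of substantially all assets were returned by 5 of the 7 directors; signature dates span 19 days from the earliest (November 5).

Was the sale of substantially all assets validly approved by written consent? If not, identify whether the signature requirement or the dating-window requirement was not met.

Signatures required: at least 75 percent of 7 — 3/4 of 7 = 5.25, rounded up to 6, so 6 needed; 5 signed. Insufficient.
Dating window: the latest signature is 19 days after the earliest; the limit is 20 days. Within the window.

Not effective — insufficient signatures.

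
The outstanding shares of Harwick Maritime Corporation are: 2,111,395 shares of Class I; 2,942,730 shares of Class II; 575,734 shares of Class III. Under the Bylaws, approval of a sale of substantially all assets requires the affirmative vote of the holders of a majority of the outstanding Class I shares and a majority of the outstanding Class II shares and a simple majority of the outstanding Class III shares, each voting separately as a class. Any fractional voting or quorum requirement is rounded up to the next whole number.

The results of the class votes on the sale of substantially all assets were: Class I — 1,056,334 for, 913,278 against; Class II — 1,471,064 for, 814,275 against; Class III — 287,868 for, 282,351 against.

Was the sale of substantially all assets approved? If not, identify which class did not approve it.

Not approved — the Class II shares did not give the required vote.

Class I: a majority of 2111395 is 1055698; 1,055,698 required, 1,056,334 in favor — approved.
Class II: a majority of 2942730 is 1471366; 1,471,366 required, 1,471,064 in favor — not approved.
Class III: a majority of 575734 is 287868; 287,868 required, 287,868 in favor — approved.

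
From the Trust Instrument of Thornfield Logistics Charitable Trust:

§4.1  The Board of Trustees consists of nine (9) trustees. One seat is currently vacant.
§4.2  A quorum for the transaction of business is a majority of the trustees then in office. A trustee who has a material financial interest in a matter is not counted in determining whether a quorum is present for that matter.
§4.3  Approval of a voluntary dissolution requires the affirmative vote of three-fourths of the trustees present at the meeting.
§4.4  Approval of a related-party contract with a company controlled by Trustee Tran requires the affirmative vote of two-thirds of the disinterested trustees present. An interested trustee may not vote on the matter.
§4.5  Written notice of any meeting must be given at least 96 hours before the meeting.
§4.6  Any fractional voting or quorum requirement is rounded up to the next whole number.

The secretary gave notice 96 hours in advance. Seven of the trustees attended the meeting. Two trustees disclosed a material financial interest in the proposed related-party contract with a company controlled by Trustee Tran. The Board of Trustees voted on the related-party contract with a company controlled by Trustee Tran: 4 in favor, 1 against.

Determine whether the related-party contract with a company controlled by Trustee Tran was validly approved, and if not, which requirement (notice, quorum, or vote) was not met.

Notice: 96 hours given; 96 required (96 ≥ 96). Satisfied.
Quorum: 7 present, but the 2 interested trustees do not count, leaving 5. Quorum is 5. Satisfied.
Vote: the related-party contract with a company controlled by Trustee Tran requires two-thirds of the disinterested trustees present (7 − 2 = 5). 2/3 of 5 = 3.33, rounded up to 4, so 4 affirmative votes are needed; 4 voted in favor. Satisfied.

Valid — all requirements satisfied.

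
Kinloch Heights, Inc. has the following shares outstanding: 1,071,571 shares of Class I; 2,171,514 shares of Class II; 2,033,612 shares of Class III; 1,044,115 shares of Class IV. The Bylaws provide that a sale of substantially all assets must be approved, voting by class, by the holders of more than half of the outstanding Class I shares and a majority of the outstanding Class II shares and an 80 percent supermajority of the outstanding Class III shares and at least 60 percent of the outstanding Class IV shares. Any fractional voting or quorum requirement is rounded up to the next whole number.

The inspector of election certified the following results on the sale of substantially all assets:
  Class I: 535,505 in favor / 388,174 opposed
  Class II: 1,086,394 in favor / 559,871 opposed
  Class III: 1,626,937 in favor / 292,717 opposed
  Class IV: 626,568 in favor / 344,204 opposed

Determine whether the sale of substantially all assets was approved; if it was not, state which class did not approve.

Class I: a majority of 1071571 is 535786; 535,786 required, 535,505 in favor — not approved.
Class II: a majority of 2171514 is 1085758; 1,085,758 required, 1,086,394 in favor — approved.
Class III: 4/5 of 2033612 = 1626889.60, rounded up to 1626890; 1,626,890 required, 1,626,937 in favor — approved.
Class IV: 3/5 of 1044115 = 626469; 626,469 required, 626,568 in favor — approved.

Not approved — the Class I shares did not give the required vote.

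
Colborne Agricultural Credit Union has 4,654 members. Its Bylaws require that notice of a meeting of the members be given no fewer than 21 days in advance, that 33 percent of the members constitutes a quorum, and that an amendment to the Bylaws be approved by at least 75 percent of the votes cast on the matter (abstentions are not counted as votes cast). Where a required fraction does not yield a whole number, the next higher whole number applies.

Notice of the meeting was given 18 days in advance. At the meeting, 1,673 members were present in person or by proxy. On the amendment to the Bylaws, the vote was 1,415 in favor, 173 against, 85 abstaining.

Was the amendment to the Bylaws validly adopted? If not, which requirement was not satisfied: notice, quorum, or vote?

Notice: 18 days given; 21 required. Not satisfied.
Quorum: 33% of 4,654 = 1,535.82, rounded up to 1,536; 1,673 present. Satisfied.
Vote: requires three-fourths of the votes cast (1,673 − 85 abstaining = 1,588); 3/4 of 1588 = 1191, so 1,191 needed; 1,415 in favor. Satisfied.

Invalid — notice requirement not satisfied.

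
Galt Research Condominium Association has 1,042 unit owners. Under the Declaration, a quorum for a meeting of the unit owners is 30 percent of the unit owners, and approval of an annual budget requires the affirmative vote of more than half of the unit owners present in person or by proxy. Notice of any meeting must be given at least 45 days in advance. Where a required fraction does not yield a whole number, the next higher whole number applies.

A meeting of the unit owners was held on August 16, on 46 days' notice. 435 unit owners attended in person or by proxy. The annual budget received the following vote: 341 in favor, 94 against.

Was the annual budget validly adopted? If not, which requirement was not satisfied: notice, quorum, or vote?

Notice: 46 days given; 45 required. Satisfied.
Quorum: 30% of 1,042 = 312.60, rounded up to 313; 435 present. Satisfied.
Vote: requires a majority of those present (435); a majority of 435 is 218, so 218 needed; 341 in favor. Satisfied.

Valid — all requirements satisfied.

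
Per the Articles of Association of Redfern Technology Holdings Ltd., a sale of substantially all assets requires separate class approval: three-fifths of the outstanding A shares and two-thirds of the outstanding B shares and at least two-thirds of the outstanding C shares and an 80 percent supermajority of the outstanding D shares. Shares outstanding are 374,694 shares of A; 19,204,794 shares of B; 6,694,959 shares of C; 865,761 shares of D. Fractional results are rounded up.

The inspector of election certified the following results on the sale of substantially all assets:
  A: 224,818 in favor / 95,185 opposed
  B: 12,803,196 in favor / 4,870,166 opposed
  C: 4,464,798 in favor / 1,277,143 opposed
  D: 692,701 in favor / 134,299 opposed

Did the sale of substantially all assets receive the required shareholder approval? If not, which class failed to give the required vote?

Approved — every class gave the required vote.

A: 3/5 of 374694 = 224816.40, rounded up to 224817; 224,817 required, 224,818 in favor — approved.
B: 2/3 of 19204794 = 12803196; 12,803,196 required, 12,803,196 in favor — approved.
C: 2/3 of 6694959 = 4463306; 4,463,306 required, 4,464,798 in favor — approved.
D: 4/5 of 865761 = 692608.80, rounded up to 692609; 692,609 required, 692,701 in favor — approved.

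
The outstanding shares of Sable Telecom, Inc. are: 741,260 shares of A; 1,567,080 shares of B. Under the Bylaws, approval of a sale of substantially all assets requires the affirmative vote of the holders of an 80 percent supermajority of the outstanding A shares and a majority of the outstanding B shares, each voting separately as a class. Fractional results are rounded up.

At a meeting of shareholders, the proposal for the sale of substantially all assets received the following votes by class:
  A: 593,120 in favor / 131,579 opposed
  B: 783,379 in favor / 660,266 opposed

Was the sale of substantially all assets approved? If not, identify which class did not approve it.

Not approved — the B shares did not give the required vote.

A: 4/5 of 741260 = 593008; 593,008 required, 593,120 in favor — approved.
B: a majority of 1567080 is 783541; 783,541 required, 783,379 in favor — not approved.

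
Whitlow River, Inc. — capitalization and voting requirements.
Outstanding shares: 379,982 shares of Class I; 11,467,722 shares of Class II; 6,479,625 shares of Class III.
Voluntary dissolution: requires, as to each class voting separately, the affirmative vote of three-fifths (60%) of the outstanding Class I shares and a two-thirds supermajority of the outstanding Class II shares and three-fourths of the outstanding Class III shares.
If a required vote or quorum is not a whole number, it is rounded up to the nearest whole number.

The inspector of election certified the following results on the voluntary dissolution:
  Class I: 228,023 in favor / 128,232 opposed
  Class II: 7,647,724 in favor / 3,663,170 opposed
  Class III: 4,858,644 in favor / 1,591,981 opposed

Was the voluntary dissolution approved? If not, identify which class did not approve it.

Class I: 3/5 of 379982 = 227989.20, rounded up to 227990; 227,990 required, 228,023 in favor — approved.
Class II: 2/3 of 11467722 = 7645148; 7,645,148 required, 7,647,724 in favor — approved.
Class III: 3/4 of 6479625 = 4859718.75, rounded up to 4859719; 4,859,719 required, 4,858,644 in favor — not approved.

Not approved — the Class III shares did not give the required vote.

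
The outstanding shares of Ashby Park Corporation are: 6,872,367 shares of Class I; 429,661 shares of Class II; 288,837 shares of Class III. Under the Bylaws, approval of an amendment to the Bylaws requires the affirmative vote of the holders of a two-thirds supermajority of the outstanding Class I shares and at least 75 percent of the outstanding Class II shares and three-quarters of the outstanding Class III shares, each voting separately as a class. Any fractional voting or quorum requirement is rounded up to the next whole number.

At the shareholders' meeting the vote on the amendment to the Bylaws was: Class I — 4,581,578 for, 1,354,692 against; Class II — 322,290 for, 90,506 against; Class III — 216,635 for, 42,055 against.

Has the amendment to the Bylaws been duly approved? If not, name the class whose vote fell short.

Approved — every class gave the required vote.

Class I: 2/3 of 6872367 = 4581578; 4,581,578 required, 4,581,578 in favor — approved.
Class II: 3/4 of 429661 = 322245.75, rounded up to 322246; 322,246 required, 322,290 in favor — approved.
Class III: 3/4 of 288837 = 216627.75, rounded up to 216628; 216,628 required, 216,635 in favor — approved.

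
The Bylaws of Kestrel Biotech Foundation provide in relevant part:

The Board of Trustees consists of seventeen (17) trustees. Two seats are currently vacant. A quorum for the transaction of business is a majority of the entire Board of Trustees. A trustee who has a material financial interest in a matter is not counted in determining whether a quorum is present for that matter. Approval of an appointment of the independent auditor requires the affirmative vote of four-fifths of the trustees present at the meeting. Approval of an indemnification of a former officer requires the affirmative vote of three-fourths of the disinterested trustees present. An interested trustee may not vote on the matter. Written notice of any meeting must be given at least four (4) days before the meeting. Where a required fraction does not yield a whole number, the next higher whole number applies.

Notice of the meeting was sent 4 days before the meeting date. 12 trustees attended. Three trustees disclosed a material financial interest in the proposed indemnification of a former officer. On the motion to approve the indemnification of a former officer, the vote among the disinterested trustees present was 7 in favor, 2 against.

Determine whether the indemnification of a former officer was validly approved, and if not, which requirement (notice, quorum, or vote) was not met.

Valid — all requirements satisfied.

Notice: 4 days given; 4 required (4 ≥ 4). Satisfied.
Quorum: 12 present, but the 3 interested trustees do not count, leaving 9. Quorum is 9. Satisfied.
Vote: the indemnification of a former officer requires three-fourths of the disinterested trustees present (12 − 3 = 9). 3/4 of 9 = 6.75, rounded up to 7, so 7 affirmative votes are needed; 7 voted in favor. Satisfied.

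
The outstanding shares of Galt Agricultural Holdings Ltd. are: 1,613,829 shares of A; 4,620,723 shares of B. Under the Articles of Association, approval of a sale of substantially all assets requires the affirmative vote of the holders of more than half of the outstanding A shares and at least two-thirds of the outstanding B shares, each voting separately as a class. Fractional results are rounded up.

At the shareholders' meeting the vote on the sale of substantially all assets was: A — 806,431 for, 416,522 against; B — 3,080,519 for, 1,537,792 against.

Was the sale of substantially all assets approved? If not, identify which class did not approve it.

Not approved — the A shares did not give the required vote.

A: a majority of 1613829 is 806915; 806,915 required, 806,431 in favor — not approved.
B: 2/3 of 4620723 = 3080482; 3,080,482 required, 3,080,519 in favor — approved.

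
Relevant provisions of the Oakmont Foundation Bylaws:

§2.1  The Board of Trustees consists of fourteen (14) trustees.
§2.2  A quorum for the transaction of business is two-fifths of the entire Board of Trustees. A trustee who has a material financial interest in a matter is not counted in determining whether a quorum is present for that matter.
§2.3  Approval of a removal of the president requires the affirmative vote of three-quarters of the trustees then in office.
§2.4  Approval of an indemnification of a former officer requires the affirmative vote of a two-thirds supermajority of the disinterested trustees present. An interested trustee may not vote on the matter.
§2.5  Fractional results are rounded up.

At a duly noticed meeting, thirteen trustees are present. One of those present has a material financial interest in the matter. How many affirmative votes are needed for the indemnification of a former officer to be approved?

8

The indemnification of a former officer requires two-thirds of the disinterested trustees present (13 − 1 = 12).
2/3 of 12 = 8.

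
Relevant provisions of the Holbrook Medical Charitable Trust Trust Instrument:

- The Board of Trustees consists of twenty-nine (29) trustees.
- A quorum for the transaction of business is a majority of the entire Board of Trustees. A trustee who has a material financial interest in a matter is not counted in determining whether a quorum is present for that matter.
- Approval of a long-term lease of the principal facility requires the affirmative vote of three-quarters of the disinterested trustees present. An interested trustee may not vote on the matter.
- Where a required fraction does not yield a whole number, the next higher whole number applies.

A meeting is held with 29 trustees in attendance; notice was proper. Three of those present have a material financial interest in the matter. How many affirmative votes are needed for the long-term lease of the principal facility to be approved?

20

The long-term lease of the principal facility requires three-fourths of the disinterested trustees present (29 − 3 = 26).
3/4 of 26 = 19.50, rounded up to 20.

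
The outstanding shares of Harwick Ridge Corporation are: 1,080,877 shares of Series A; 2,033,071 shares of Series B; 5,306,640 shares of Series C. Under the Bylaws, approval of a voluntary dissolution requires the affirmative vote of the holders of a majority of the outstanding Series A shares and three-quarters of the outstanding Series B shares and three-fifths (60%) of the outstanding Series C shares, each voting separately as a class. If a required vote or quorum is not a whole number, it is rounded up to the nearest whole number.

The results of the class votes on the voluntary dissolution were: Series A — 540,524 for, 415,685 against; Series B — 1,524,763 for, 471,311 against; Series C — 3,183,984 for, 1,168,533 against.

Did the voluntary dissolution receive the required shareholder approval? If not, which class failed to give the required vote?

Not approved — the Series B shares did not give the required vote.

Series A: a majority of 1080877 is 540439; 540,439 required, 540,524 in favor — approved.
Series B: 3/4 of 2033071 = 1524803.25, rounded up to 1524804; 1,524,804 required, 1,524,763 in favor — not approved.
Series C: 3/5 of 5306640 = 3183984; 3,183,984 required, 3,183,984 in favor — approved.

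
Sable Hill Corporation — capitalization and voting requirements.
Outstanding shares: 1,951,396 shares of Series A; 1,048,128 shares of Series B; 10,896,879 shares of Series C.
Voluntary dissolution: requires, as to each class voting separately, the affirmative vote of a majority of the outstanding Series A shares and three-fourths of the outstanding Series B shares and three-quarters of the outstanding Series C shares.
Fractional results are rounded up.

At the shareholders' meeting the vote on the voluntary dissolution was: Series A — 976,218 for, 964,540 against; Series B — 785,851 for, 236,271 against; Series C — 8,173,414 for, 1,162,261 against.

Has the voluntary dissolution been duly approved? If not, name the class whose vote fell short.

Not approved — the Series B shares did not give the required vote.

Series A: a majority of 1951396 is 975699; 975,699 required, 976,218 in favor — approved.
Series B: 3/4 of 1048128 = 786096; 786,096 required, 785,851 in favor — not approved.
Series C: 3/4 of 10896879 = 8172659.25, rounded up to 8172660; 8,172,660 required, 8,173,414 in favor — approved.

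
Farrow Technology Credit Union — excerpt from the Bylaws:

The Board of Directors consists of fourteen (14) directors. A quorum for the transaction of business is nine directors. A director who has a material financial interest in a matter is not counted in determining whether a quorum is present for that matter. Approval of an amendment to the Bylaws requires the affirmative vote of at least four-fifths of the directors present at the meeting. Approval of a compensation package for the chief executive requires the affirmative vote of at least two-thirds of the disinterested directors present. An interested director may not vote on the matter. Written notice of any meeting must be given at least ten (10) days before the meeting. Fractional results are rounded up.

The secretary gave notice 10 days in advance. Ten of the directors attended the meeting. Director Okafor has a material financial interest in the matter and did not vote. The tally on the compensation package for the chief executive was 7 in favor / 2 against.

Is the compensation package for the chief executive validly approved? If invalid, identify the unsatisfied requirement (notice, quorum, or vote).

Valid — all requirements satisfied.

Notice: 10 days given; 10 required (10 ≥ 10). Satisfied.
Quorum: 10 present, but the 1 interested director does not count, leaving 9. Quorum is 9. Satisfied.
Vote: the compensation package for the chief executive requires two-thirds of the disinterested directors present (10 − 1 = 9). 2/3 of 9 = 6, so 6 affirmative votes are needed; 7 voted in favor. Satisfied.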